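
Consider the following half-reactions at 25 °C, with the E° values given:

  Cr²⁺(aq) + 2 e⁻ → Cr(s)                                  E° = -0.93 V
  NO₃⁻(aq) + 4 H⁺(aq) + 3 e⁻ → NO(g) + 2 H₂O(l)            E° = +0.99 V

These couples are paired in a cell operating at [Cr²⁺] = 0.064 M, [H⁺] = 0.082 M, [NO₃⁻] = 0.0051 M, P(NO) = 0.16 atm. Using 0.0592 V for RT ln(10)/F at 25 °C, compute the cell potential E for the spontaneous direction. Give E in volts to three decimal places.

+1.840 V

NO₃⁻/NO is the cathode (higher E°), Cr²⁺/Cr the anode: E°cell = +0.99 − (-0.93) = +1.92 V, n = 6.
Overall: 2 NO₃⁻(aq) + 8 H⁺(aq) + 3 Cr(s) → 2 NO(g) + 4 H₂O(l) + 3 Cr²⁺(aq)
Q = P(NO)^2·[Cr²⁺]^3 / ([NO₃⁻]^2·[H⁺]^8); log Q = 8.101.
E = E° − (0.0592/n) log Q = +1.92 − (0.0592/6)(8.101) = +1.840 V.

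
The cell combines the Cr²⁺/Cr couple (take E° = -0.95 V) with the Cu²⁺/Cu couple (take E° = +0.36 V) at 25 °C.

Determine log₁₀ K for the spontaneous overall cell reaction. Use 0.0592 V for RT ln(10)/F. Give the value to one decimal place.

44.3

Cathode: Cu²⁺/Cu; anode: Cr²⁺/Cr. E°cell = +1.31 V, n = 2.
log K = nE°cell / 0.0592 = (2)(+1.31) / 0.0592 = 44.3.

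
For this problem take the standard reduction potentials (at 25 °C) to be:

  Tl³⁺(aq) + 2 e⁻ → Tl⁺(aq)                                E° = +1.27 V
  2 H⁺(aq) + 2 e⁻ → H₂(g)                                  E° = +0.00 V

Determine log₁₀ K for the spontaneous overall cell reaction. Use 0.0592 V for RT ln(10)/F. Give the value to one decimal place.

Cathode: Tl³⁺/Tl⁺; anode: H⁺/H₂. E°cell = +1.27 V, n = 2.
log K = nE°cell / 0.0592 = (2)(+1.27) / 0.0592 = 42.9.

42.9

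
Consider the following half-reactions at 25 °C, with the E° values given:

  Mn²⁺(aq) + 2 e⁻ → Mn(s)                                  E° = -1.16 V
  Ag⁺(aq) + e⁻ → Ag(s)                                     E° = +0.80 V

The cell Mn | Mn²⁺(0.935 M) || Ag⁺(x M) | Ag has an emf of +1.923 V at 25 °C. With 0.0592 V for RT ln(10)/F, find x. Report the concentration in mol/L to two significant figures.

0.23 M

Ag⁺/Ag is the cathode, Mn²⁺/Mn the anode: E°cell = +1.96 V, n = 2.
Overall reaction: 2 Ag⁺(aq) + Mn(s) → 2 Ag(s) + Mn²⁺(aq); Q = [Mn²⁺]^1/[Ag⁺]^2.
From E = E° − (0.0592/n) log Q: log Q = (E° − E)·n/0.0592 = (+1.96 − (+1.923))·2/0.0592 = 1.2500.
So 2·log[Ag⁺] = 1·log(0.935) − log Q = -0.0292 − (1.2500) = -1.2792; log[Ag⁺] = -1.2792 / 2 = -0.6396; [Ag⁺] = 10^(-0.6396) ≈ 0.23 M.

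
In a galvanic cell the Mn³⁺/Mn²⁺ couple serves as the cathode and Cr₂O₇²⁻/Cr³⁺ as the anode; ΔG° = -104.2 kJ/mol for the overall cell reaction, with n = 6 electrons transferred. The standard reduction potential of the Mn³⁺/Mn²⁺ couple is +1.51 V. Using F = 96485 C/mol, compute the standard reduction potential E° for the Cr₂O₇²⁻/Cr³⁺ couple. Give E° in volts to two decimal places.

+1.33 V

E°cell = −ΔG°/(nF) = −(-104.2×10³)/((6)(96485)) = +0.180 V.
Since Mn³⁺/Mn²⁺ is the cathode and Cr₂O₇²⁻/Cr³⁺ the anode, E°cell = E°(Mn³⁺/Mn²⁺) − E°(Cr₂O₇²⁻/Cr³⁺).
So E°(Cr₂O₇²⁻/Cr³⁺) = E°(Mn³⁺/Mn²⁺) − E°cell = (+1.51) − (+0.180) = +1.33 V.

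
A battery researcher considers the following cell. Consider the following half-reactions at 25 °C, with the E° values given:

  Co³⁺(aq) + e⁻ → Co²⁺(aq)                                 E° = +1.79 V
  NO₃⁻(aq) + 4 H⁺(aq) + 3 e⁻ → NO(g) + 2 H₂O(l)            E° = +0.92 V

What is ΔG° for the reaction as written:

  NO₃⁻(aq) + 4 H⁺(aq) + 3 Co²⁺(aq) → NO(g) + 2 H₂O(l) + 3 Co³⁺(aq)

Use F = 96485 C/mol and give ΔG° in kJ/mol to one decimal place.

As written, NO₃⁻/NO is reduced (cathode) and Co³⁺/Co²⁺ is oxidised (anode), so E°cell = (+0.92) − (+1.79) = -0.87 V.
Balancing electrons gives n = 3.
ΔG° = −nFE° = −(3)(96485)(-0.87) = 251,826 J = +251.8 kJ/mol.

+251.8 kJ/mol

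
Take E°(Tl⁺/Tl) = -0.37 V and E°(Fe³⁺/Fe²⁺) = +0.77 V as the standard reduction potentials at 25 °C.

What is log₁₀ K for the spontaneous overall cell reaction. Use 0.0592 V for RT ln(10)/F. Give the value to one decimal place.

Cathode: Fe³⁺/Fe²⁺; anode: Tl⁺/Tl. E°cell = +1.14 V, n = 1.
log K = nE°cell / 0.0592 = (1)(+1.14) / 0.0592 = 19.3.

19.3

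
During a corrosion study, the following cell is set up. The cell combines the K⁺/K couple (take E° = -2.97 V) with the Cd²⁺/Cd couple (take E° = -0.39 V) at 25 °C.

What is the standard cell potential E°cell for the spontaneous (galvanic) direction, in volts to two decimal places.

+2.58 V

The Cd²⁺/Cd couple has the higher reduction potential, so it is the cathode; K⁺/K is oxidised at the anode.
E°cell = E°(cathode) − E°(anode) = (-0.39) − (-2.97) = +2.58 V.
Since E°cell > 0, the reaction is spontaneous under standard conditions.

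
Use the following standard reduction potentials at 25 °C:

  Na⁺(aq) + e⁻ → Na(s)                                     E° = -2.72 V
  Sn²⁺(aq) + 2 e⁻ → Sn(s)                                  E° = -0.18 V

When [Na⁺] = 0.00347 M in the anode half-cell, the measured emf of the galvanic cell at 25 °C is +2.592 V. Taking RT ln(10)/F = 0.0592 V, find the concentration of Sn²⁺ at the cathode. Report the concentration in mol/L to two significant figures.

Sn²⁺/Sn is the cathode, Na⁺/Na the anode: E°cell = +2.54 V, n = 2.
Overall reaction: Sn²⁺(aq) + 2 Na(s) → Sn(s) + 2 Na⁺(aq); Q = [Na⁺]^2/[Sn²⁺]^1.
From E = E° − (0.0592/n) log Q: log Q = (E° − E)·n/0.0592 = (+2.54 − (+2.592))·2/0.0592 = -1.7568.
So 1·log[Sn²⁺] = 2·log(0.00347) − log Q = -4.9193 − (-1.7568) = -3.1625; [Sn²⁺] = 10^(-3.1625) ≈ 0.00069 M.

0.00069 M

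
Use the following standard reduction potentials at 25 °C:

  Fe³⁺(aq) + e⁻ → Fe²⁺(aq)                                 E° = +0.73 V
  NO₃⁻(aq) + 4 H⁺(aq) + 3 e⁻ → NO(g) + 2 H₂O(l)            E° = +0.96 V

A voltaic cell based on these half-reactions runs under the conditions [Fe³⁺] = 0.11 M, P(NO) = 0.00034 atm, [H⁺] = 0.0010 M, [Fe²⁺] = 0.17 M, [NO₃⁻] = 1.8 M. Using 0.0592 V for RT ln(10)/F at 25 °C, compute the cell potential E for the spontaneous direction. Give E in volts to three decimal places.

+0.078 V

NO₃⁻/NO is the cathode (higher E°), Fe³⁺/Fe²⁺ the anode: E°cell = +0.96 − (+0.73) = +0.23 V, n = 3.
Overall: NO₃⁻(aq) + 4 H⁺(aq) + 3 Fe²⁺(aq) → NO(g) + 2 H₂O(l) + 3 Fe³⁺(aq)
Q = P(NO)·[Fe³⁺]^3 / ([NO₃⁻]·[H⁺]^4·[Fe²⁺]^3); log Q = 7.709.
E = E° − (0.0592/n) log Q = +0.23 − (0.0592/3)(7.709) = +0.078 V.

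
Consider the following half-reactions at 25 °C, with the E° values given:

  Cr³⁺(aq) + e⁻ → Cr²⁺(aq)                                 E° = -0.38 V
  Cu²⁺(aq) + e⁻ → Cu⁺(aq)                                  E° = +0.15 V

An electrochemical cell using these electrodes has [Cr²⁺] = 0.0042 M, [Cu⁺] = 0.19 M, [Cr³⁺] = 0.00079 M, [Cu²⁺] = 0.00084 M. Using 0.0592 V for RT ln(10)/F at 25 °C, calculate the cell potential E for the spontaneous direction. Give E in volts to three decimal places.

+0.434 V

Cu²⁺/Cu⁺ is the cathode (higher E°), Cr³⁺/Cr²⁺ the anode: E°cell = +0.15 − (-0.38) = +0.53 V, n = 1.
Overall: Cu²⁺(aq) + Cr²⁺(aq) → Cu⁺(aq) + Cr³⁺(aq)
Q = [Cu⁺]·[Cr³⁺] / ([Cu²⁺]·[Cr²⁺]); log Q = 1.629.
E = E° − (0.0592/n) log Q = +0.53 − (0.0592/1)(1.629) = +0.434 V.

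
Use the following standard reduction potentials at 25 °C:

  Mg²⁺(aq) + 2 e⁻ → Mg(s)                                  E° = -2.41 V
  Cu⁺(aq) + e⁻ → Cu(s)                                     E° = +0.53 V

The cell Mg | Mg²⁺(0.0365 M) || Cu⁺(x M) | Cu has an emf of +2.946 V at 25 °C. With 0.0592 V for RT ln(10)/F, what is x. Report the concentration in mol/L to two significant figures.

0.24 M

Cu⁺/Cu is the cathode, Mg²⁺/Mg the anode: E°cell = +2.94 V, n = 2.
Overall reaction: 2 Cu⁺(aq) + Mg(s) → 2 Cu(s) + Mg²⁺(aq); Q = [Mg²⁺]^1/[Cu⁺]^2.
From E = E° − (0.0592/n) log Q: log Q = (E° − E)·n/0.0592 = (+2.94 − (+2.946))·2/0.0592 = -0.2027.
So 2·log[Cu⁺] = 1·log(0.0365) − log Q = -1.4377 − (-0.2027) = -1.2350; log[Cu⁺] = -1.2350 / 2 = -0.6175; [Cu⁺] = 10^(-0.6175) ≈ 0.24 M.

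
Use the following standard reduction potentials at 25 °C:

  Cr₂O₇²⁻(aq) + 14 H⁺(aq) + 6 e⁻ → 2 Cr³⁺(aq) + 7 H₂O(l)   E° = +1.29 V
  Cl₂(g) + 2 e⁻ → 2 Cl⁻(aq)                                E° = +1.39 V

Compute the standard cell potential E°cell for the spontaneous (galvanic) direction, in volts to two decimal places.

The Cl₂/Cl⁻ couple has the higher reduction potential, so it is the cathode; Cr₂O₇²⁻/Cr³⁺ is oxidised at the anode.
E°cell = E°(cathode) − E°(anode) = (+1.39) − (+1.29) = +0.10 V.
Since E°cell > 0, the reaction is spontaneous under standard conditions.

+0.10 V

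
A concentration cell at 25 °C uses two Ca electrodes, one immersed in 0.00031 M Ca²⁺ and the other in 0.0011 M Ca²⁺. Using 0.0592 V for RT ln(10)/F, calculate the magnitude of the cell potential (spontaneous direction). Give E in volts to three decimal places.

+0.016 V

For a concentration cell E°cell = 0. The 0.0011 M side is the cathode (reduction is favoured where [Ca²⁺] is higher).
With n = 2, E = −(0.0592/2) log([Ca²⁺]ₐₙ/[Ca²⁺]꜀ₐₜ) = −(0.0592/2) log(0.00031/0.0011) = −(0.0592/2)(-0.550) = +0.016 V.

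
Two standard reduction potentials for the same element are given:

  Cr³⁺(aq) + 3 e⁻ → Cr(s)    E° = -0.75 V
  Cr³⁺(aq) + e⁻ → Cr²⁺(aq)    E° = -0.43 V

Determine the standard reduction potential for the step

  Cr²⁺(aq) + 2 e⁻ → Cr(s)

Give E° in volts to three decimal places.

-0.910 V

Sequential free energies add, so n₃E°₃ = n₁E°₁ + n₂E°₂.
With n₃ = 3, and the known step contributing 1×(-0.43) V, the unknown satisfies 2·E° = 3×(-0.75) − 1×(-0.43) = -1.820.
E° = -1.820 / 2 = -0.910 V.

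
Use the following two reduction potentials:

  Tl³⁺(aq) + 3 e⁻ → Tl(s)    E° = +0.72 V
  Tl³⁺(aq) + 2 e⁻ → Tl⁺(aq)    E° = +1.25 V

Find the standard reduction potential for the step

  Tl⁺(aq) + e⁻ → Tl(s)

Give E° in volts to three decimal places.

-0.340 V

Sequential free energies add, so n₃E°₃ = n₁E°₁ + n₂E°₂.
With n₃ = 3, and the known step contributing 2×(+1.25) V, the unknown satisfies 1·E° = 3×(+0.72) − 2×(+1.25) = -0.340.
E° = -0.340 / 1 = -0.340 V.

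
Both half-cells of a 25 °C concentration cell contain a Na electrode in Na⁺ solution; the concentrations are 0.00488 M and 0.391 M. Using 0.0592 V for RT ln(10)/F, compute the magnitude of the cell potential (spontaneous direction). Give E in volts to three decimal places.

+0.113 V

For a concentration cell E°cell = 0. The 0.391 M side is the cathode (reduction is favoured where [Na⁺] is higher).
With n = 1, E = −(0.0592/1) log([Na⁺]ₐₙ/[Na⁺]꜀ₐₜ) = −(0.0592/1) log(0.00488/0.391) = −(0.0592/1)(-1.904) = +0.113 V.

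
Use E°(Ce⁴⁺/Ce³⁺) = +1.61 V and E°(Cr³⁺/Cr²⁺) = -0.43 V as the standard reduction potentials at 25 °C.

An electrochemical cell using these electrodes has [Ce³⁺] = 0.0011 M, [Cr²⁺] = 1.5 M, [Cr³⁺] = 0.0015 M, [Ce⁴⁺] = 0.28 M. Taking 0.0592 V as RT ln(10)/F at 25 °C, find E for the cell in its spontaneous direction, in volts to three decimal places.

Ce⁴⁺/Ce³⁺ is the cathode (higher E°), Cr³⁺/Cr²⁺ the anode: E°cell = +1.61 − (-0.43) = +2.04 V, n = 1.
Overall: Ce⁴⁺(aq) + Cr²⁺(aq) → Ce³⁺(aq) + Cr³⁺(aq)
Q = [Ce³⁺]·[Cr³⁺] / ([Ce⁴⁺]·[Cr²⁺]); log Q = -5.406.
E = E° − (0.0592/n) log Q = +2.04 − (0.0592/1)(-5.406) = +2.360 V.

+2.360 V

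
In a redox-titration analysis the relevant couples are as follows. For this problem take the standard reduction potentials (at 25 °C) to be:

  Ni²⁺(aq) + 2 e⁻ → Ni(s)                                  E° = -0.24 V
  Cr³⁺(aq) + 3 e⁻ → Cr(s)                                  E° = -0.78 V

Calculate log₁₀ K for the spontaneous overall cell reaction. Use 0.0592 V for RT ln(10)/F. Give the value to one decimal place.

Cathode: Ni²⁺/Ni; anode: Cr³⁺/Cr. E°cell = +0.54 V, n = 6.
log K = nE°cell / 0.0592 = (6)(+0.54) / 0.0592 = 54.7.

54.7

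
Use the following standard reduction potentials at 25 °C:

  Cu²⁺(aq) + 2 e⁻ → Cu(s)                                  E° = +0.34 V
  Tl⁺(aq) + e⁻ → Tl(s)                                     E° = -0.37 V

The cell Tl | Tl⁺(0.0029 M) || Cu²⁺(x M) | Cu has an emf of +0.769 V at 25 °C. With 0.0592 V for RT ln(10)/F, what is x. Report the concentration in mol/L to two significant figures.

0.00083 M

Cu²⁺/Cu is the cathode, Tl⁺/Tl the anode: E°cell = +0.71 V, n = 2.
Overall reaction: Cu²⁺(aq) + 2 Tl(s) → Cu(s) + 2 Tl⁺(aq); Q = [Tl⁺]^2/[Cu²⁺]^1.
From E = E° − (0.0592/n) log Q: log Q = (E° − E)·n/0.0592 = (+0.71 − (+0.769))·2/0.0592 = -1.9932.
So 1·log[Cu²⁺] = 2·log(0.0029) − log Q = -5.0752 − (-1.9932) = -3.0820; [Cu²⁺] = 10^(-3.0820) ≈ 0.00083 M.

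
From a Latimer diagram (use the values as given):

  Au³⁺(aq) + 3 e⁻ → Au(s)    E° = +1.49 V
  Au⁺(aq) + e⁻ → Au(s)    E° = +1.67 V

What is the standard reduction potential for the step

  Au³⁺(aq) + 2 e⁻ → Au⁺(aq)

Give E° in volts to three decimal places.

Sequential free energies add, so n₃E°₃ = n₁E°₁ + n₂E°₂.
With n₃ = 3, and the known step contributing 1×(+1.67) V, the unknown satisfies 2·E° = 3×(+1.49) − 1×(+1.67) = +2.800.
E° = +2.800 / 2 = +1.400 V.

+1.400 V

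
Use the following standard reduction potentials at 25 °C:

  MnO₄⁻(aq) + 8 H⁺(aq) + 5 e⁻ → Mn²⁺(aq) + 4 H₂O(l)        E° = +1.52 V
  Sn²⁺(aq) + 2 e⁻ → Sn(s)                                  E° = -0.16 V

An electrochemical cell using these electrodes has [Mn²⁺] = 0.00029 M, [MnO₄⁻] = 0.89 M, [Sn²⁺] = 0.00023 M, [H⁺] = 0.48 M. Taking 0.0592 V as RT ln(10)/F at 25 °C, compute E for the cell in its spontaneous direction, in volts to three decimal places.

+1.799 V

MnO₄⁻/Mn²⁺ is the cathode (higher E°), Sn²⁺/Sn the anode: E°cell = +1.52 − (-0.16) = +1.68 V, n = 10.
Overall: 2 MnO₄⁻(aq) + 16 H⁺(aq) + 5 Sn(s) → 2 Mn²⁺(aq) + 8 H₂O(l) + 5 Sn²⁺(aq)
Q = [Mn²⁺]^2·[Sn²⁺]^5 / ([MnO₄⁻]^2·[H⁺]^16); log Q = -20.065.
E = E° − (0.0592/n) log Q = +1.68 − (0.0592/10)(-20.065) = +1.799 V.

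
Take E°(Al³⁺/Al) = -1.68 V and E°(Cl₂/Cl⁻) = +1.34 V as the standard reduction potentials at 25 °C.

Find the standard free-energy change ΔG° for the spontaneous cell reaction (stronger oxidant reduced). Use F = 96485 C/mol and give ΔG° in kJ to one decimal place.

Cl₂/Cl⁻ (E° = +1.34 V) is the cathode; Al³⁺/Al (E° = -1.68 V) is the anode, so E°cell = +3.02 V.
Balancing electrons gives n = 6 (lcm of 2 and 3).
ΔG° = −nFE° = −(6)(96485)(+3.02) = -1,748,308 J = -1748.3 kJ.

-1748.3 kJ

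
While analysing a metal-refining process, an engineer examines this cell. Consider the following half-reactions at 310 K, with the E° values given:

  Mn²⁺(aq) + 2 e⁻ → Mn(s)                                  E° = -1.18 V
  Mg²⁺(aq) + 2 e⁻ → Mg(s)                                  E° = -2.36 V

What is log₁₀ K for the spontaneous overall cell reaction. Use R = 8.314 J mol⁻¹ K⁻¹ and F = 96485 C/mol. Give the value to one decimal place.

Cathode: Mn²⁺/Mn; anode: Mg²⁺/Mg. E°cell = (-1.18) − (-2.36) = +1.18 V, with n = 2.
ΔG° = −nFE° = −RT ln K, so ln K = nFE°/(RT) = (2)(96485)(+1.18) / ((8.314)(310)) = 88.349.
log₁₀ K = 88.349 / ln 10 = 38.4.

38.4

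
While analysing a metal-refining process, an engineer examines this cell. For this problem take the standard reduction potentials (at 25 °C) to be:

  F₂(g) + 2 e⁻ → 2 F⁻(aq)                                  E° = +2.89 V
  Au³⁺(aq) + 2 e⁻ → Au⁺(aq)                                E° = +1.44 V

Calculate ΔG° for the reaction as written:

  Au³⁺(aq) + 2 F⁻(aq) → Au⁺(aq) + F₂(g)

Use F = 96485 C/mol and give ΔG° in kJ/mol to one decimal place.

As written, Au³⁺/Au⁺ is reduced (cathode) and F₂/F⁻ is oxidised (anode), so E°cell = (+1.44) − (+2.89) = -1.45 V.
Balancing electrons gives n = 2.
ΔG° = −nFE° = −(2)(96485)(-1.45) = 279,806 J = +279.8 kJ/mol.

+279.8 kJ/mol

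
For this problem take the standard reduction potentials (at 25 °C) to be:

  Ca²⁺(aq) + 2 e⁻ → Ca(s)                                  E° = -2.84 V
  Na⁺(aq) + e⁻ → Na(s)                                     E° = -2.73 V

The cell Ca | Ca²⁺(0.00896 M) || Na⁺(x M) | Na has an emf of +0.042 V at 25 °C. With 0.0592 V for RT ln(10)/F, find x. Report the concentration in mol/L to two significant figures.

Na⁺/Na is the cathode, Ca²⁺/Ca the anode: E°cell = +0.11 V, n = 2.
Overall reaction: 2 Na⁺(aq) + Ca(s) → 2 Na(s) + Ca²⁺(aq); Q = [Ca²⁺]^1/[Na⁺]^2.
From E = E° − (0.0592/n) log Q: log Q = (E° − E)·n/0.0592 = (+0.11 − (+0.042))·2/0.0592 = 2.2973.
So 2·log[Na⁺] = 1·log(0.00896) − log Q = -2.0477 − (2.2973) = -4.3450; log[Na⁺] = -4.3450 / 2 = -2.1725; [Na⁺] = 10^(-2.1725) ≈ 0.0067 M.

0.0067 M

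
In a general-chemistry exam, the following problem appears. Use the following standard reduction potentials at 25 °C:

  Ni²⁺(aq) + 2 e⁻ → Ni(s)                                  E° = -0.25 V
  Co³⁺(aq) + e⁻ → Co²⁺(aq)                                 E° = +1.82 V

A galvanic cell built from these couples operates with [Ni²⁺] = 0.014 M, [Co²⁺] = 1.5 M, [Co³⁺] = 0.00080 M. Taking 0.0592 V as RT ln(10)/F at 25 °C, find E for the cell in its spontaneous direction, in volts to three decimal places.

Co³⁺/Co²⁺ is the cathode (higher E°), Ni²⁺/Ni the anode: E°cell = +1.82 − (-0.25) = +2.07 V, n = 2.
Overall: 2 Co³⁺(aq) + Ni(s) → 2 Co²⁺(aq) + Ni²⁺(aq)
Q = [Co²⁺]^2·[Ni²⁺] / ([Co³⁺]^2); log Q = 4.692.
E = E° − (0.0592/n) log Q = +2.07 − (0.0592/2)(4.692) = +1.931 V.

+1.931 V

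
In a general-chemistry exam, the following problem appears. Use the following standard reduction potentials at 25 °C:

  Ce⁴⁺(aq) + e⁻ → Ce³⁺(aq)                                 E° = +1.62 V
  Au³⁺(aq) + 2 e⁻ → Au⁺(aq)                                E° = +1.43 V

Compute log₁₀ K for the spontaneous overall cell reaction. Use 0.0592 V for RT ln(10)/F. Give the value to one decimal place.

6.4

Cathode: Ce⁴⁺/Ce³⁺; anode: Au³⁺/Au⁺. E°cell = +0.19 V, n = 2.
log K = nE°cell / 0.0592 = (2)(+0.19) / 0.0592 = 6.4.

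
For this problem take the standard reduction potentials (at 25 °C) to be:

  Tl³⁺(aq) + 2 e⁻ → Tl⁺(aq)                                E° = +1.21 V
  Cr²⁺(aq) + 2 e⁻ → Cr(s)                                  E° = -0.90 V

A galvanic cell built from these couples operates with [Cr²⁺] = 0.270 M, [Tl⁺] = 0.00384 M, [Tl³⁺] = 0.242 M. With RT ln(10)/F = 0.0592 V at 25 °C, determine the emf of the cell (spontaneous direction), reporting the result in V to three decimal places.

+2.180 V

Tl³⁺/Tl⁺ is the cathode (higher E°), Cr²⁺/Cr the anode: E°cell = +1.21 − (-0.90) = +2.11 V, n = 2.
Overall: Tl³⁺(aq) + Cr(s) → Tl⁺(aq) + Cr²⁺(aq)
Q = [Tl⁺]·[Cr²⁺] / ([Tl³⁺]); log Q = -2.368.
E = E° − (0.0592/n) log Q = +2.11 − (0.0592/2)(-2.368) = +2.180 V.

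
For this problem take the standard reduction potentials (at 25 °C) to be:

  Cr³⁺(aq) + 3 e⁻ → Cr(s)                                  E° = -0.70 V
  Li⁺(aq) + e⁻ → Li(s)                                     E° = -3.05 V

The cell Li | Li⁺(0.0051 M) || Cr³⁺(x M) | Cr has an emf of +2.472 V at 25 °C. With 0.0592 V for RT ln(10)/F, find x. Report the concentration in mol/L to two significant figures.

0.20 M

Cr³⁺/Cr is the cathode, Li⁺/Li the anode: E°cell = +2.35 V, n = 3.
Overall reaction: Cr³⁺(aq) + 3 Li(s) → Cr(s) + 3 Li⁺(aq); Q = [Li⁺]^3/[Cr³⁺]^1.
From E = E° − (0.0592/n) log Q: log Q = (E° − E)·n/0.0592 = (+2.35 − (+2.472))·3/0.0592 = -6.1824.
So 1·log[Cr³⁺] = 3·log(0.0051) − log Q = -6.8773 − (-6.1824) = -0.6949; [Cr³⁺] = 10^(-0.6949) ≈ 0.20 M.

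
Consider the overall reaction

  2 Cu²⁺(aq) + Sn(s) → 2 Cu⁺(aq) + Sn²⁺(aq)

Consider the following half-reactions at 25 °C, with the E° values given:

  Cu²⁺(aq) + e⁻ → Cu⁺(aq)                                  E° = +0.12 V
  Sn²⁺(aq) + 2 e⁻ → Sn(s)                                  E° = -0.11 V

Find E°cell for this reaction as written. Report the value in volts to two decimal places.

The Cu²⁺/Cu⁺ couple has the higher reduction potential, so it is the cathode; Sn²⁺/Sn is oxidised at the anode.
E°cell = E°(cathode) − E°(anode) = (+0.12) − (-0.11) = +0.23 V.
Since E°cell > 0, the reaction is spontaneous under standard conditions.

+0.23 V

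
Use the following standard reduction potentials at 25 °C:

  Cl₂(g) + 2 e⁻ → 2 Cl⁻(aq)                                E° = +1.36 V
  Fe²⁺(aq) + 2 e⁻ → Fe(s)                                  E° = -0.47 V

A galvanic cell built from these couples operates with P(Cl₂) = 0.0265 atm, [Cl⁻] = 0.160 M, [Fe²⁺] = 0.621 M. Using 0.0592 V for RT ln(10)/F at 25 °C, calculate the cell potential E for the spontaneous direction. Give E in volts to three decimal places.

+1.837 V

Cl₂/Cl⁻ is the cathode (higher E°), Fe²⁺/Fe the anode: E°cell = +1.36 − (-0.47) = +1.83 V, n = 2.
Overall: Cl₂(g) + Fe(s) → 2 Cl⁻(aq) + Fe²⁺(aq)
Q = [Cl⁻]^2·[Fe²⁺] / (P(Cl₂)); log Q = -0.222.
E = E° − (0.0592/n) log Q = +1.83 − (0.0592/2)(-0.222) = +1.837 V.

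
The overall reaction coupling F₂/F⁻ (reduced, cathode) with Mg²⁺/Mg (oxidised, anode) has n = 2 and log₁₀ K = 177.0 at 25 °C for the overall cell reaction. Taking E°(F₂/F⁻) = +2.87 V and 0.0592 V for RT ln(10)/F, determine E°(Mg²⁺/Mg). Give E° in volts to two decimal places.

-2.37 V

E°cell = (0.0592/n)·log K = (0.0592/2)(177.0) = +5.239 V.
Since F₂/F⁻ is the cathode and Mg²⁺/Mg the anode, E°cell = E°(F₂/F⁻) − E°(Mg²⁺/Mg).
So E°(Mg²⁺/Mg) = E°(F₂/F⁻) − E°cell = (+2.87) − (+5.239) = -2.37 V.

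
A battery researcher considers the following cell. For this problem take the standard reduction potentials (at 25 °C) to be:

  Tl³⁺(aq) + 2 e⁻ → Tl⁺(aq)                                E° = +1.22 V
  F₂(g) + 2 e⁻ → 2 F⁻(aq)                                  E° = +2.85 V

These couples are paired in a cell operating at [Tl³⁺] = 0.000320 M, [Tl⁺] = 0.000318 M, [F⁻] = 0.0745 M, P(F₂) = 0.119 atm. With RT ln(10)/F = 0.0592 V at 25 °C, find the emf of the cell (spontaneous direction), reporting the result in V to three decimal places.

+1.669 V

F₂/F⁻ is the cathode (higher E°), Tl³⁺/Tl⁺ the anode: E°cell = +2.85 − (+1.22) = +1.63 V, n = 2.
Overall: F₂(g) + Tl⁺(aq) → 2 F⁻(aq) + Tl³⁺(aq)
Q = [F⁻]^2·[Tl³⁺] / (P(F₂)·[Tl⁺]); log Q = -1.329.
E = E° − (0.0592/n) log Q = +1.63 − (0.0592/2)(-1.329) = +1.669 V.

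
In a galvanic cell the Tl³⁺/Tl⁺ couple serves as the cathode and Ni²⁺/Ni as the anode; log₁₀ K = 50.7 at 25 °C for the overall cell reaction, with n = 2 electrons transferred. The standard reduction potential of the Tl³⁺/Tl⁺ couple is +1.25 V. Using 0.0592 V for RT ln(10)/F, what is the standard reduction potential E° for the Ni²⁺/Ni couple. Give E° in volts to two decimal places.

E°cell = (0.0592/n)·log K = (0.0592/2)(50.7) = +1.501 V.
Since Tl³⁺/Tl⁺ is the cathode and Ni²⁺/Ni the anode, E°cell = E°(Tl³⁺/Tl⁺) − E°(Ni²⁺/Ni).
So E°(Ni²⁺/Ni) = E°(Tl³⁺/Tl⁺) − E°cell = (+1.25) − (+1.501) = -0.25 V.

-0.25 V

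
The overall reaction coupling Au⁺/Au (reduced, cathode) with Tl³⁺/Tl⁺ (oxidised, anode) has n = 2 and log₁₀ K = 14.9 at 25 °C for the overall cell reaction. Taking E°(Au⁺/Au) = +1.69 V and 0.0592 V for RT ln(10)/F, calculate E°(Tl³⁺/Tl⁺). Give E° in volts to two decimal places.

E°cell = (0.0592/n)·log K = (0.0592/2)(14.9) = +0.441 V.
Since Au⁺/Au is the cathode and Tl³⁺/Tl⁺ the anode, E°cell = E°(Au⁺/Au) − E°(Tl³⁺/Tl⁺).
So E°(Tl³⁺/Tl⁺) = E°(Au⁺/Au) − E°cell = (+1.69) − (+0.441) = +1.25 V.

+1.25 V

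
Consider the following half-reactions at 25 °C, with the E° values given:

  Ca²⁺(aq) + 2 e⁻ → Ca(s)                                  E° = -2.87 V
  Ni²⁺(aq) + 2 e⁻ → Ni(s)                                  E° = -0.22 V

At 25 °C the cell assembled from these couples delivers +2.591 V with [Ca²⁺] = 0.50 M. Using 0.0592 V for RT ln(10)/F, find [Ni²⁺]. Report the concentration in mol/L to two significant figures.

0.0051 M

Ni²⁺/Ni is the cathode, Ca²⁺/Ca the anode: E°cell = +2.65 V, n = 2.
Overall reaction: Ni²⁺(aq) + Ca(s) → Ni(s) + Ca²⁺(aq); Q = [Ca²⁺]^1/[Ni²⁺]^1.
From E = E° − (0.0592/n) log Q: log Q = (E° − E)·n/0.0592 = (+2.65 − (+2.591))·2/0.0592 = 1.9932.
So 1·log[Ni²⁺] = 1·log(0.5) − log Q = -0.3010 − (1.9932) = -2.2942; [Ni²⁺] = 10^(-2.2942) ≈ 0.0051 M.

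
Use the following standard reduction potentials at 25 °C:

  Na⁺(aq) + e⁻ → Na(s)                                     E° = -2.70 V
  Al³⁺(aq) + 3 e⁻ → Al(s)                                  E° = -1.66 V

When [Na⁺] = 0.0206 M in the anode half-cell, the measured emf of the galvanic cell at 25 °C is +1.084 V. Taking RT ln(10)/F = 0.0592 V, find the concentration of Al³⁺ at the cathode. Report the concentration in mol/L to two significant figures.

0.0015 M

Al³⁺/Al is the cathode, Na⁺/Na the anode: E°cell = +1.04 V, n = 3.
Overall reaction: Al³⁺(aq) + 3 Na(s) → Al(s) + 3 Na⁺(aq); Q = [Na⁺]^3/[Al³⁺]^1.
From E = E° − (0.0592/n) log Q: log Q = (E° − E)·n/0.0592 = (+1.04 − (+1.084))·3/0.0592 = -2.2297.
So 1·log[Al³⁺] = 3·log(0.0206) − log Q = -5.0584 − (-2.2297) = -2.8287; [Al³⁺] = 10^(-2.8287) ≈ 0.0015 M.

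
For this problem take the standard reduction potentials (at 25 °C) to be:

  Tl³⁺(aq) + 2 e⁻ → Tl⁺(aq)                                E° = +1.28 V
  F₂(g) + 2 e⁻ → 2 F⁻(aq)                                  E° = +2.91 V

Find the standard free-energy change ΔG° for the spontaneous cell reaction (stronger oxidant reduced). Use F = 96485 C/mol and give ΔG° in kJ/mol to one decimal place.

-314.5 kJ/mol

F₂/F⁻ (E° = +2.91 V) is the cathode; Tl³⁺/Tl⁺ (E° = +1.28 V) is the anode, so E°cell = +1.63 V.
Balancing electrons gives n = 2 (lcm of 2 and 2).
ΔG° = −nFE° = −(2)(96485)(+1.63) = -314,541 J = -314.5 kJ/mol.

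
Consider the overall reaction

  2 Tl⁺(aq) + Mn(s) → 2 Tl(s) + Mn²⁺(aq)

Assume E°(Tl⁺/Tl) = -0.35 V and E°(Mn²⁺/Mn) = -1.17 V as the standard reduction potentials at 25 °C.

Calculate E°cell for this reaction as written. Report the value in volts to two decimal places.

The Tl⁺/Tl couple has the higher reduction potential, so it is the cathode; Mn²⁺/Mn is oxidised at the anode.
E°cell = E°(cathode) − E°(anode) = (-0.35) − (-1.17) = +0.82 V.
Since E°cell > 0, the reaction is spontaneous under standard conditions.

+0.82 V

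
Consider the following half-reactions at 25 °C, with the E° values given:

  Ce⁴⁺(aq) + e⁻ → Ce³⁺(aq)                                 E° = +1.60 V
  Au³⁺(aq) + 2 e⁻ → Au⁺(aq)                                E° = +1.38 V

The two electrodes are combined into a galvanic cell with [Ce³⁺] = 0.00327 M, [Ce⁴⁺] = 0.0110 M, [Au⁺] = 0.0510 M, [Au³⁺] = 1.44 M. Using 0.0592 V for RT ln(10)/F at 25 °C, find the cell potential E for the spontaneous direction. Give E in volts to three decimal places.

+0.208 V

Ce⁴⁺/Ce³⁺ is the cathode (higher E°), Au³⁺/Au⁺ the anode: E°cell = +1.60 − (+1.38) = +0.22 V, n = 2.
Overall: 2 Ce⁴⁺(aq) + Au⁺(aq) → 2 Ce³⁺(aq) + Au³⁺(aq)
Q = [Ce³⁺]^2·[Au³⁺] / ([Ce⁴⁺]^2·[Au⁺]); log Q = 0.397.
E = E° − (0.0592/n) log Q = +0.22 − (0.0592/2)(0.397) = +0.208 V.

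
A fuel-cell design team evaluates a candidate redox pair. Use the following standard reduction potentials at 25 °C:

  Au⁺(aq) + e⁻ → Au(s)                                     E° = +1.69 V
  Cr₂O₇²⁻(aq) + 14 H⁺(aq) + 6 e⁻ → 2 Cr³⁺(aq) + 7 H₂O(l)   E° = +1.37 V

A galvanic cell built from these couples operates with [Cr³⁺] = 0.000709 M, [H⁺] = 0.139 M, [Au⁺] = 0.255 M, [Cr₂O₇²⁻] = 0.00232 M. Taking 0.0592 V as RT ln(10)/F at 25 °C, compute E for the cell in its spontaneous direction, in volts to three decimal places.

Au⁺/Au is the cathode (higher E°), Cr₂O₇²⁻/Cr³⁺ the anode: E°cell = +1.69 − (+1.37) = +0.32 V, n = 6.
Overall: 6 Au⁺(aq) + 2 Cr³⁺(aq) + 7 H₂O(l) → 6 Au(s) + Cr₂O₇²⁻(aq) + 14 H⁺(aq)
Q = [Cr₂O₇²⁻]·[H⁺]^14 / ([Au⁺]^6·[Cr³⁺]^2); log Q = -4.773.
E = E° − (0.0592/n) log Q = +0.32 − (0.0592/6)(-4.773) = +0.367 V.

+0.367 V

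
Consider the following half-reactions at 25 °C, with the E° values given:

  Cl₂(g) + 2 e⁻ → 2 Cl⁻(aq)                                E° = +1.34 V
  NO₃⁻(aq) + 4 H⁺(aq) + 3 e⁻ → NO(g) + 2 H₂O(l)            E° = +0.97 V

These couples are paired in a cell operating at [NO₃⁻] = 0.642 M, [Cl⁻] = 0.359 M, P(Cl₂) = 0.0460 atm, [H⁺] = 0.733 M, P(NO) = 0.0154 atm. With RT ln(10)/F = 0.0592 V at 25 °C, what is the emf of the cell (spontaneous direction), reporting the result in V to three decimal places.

Cl₂/Cl⁻ is the cathode (higher E°), NO₃⁻/NO the anode: E°cell = +1.34 − (+0.97) = +0.37 V, n = 6.
Overall: 3 Cl₂(g) + 2 NO(g) + 4 H₂O(l) → 6 Cl⁻(aq) + 2 NO₃⁻(aq) + 8 H⁺(aq)
Q = [Cl⁻]^6·[NO₃⁻]^2·[H⁺]^8 / (P(Cl₂)^3·P(NO)^2); log Q = 3.503.
E = E° − (0.0592/n) log Q = +0.37 − (0.0592/6)(3.503) = +0.335 V.

+0.335 V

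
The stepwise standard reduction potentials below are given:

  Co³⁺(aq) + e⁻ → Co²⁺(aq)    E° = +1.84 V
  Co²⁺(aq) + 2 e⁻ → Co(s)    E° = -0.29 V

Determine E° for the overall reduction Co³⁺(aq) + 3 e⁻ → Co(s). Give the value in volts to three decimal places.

Standard free energies of sequential steps add: ΔG°₃ = ΔG°₁ + ΔG°₂, so n₃E°₃ = n₁E°₁ + n₂E°₂.
E°₃ = (1×+1.84 + 2×-0.29) / 3 = (+1.260) / 3 = +0.420 V.

+0.420 V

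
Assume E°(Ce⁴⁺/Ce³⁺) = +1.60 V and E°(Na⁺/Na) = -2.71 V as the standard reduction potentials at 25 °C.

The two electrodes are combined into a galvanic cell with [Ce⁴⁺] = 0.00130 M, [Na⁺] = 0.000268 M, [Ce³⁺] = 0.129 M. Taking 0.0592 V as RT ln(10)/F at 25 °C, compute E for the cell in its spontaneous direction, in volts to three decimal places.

+4.403 V

Ce⁴⁺/Ce³⁺ is the cathode (higher E°), Na⁺/Na the anode: E°cell = +1.60 − (-2.71) = +4.31 V, n = 1.
Overall: Ce⁴⁺(aq) + Na(s) → Ce³⁺(aq) + Na⁺(aq)
Q = [Ce³⁺]·[Na⁺] / ([Ce⁴⁺]); log Q = -1.575.
E = E° − (0.0592/n) log Q = +4.31 − (0.0592/1)(-1.575) = +4.403 V.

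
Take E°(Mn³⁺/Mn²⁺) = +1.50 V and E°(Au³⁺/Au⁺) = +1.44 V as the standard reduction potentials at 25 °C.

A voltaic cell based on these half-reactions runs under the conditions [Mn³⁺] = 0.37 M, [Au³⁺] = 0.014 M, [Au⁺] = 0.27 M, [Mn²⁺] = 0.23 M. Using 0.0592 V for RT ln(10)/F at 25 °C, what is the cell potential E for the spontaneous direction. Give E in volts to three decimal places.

+0.110 V

Mn³⁺/Mn²⁺ is the cathode (higher E°), Au³⁺/Au⁺ the anode: E°cell = +1.50 − (+1.44) = +0.06 V, n = 2.
Overall: 2 Mn³⁺(aq) + Au⁺(aq) → 2 Mn²⁺(aq) + Au³⁺(aq)
Q = [Mn²⁺]^2·[Au³⁺] / ([Mn³⁺]^2·[Au⁺]); log Q = -1.698.
E = E° − (0.0592/n) log Q = +0.06 − (0.0592/2)(-1.698) = +0.110 V.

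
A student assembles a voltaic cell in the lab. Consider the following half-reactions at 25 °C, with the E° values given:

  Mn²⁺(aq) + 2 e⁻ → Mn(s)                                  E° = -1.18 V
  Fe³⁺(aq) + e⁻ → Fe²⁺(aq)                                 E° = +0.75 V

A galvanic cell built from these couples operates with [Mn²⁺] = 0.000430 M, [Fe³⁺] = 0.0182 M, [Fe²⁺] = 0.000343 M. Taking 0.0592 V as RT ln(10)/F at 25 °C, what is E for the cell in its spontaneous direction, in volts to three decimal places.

+2.132 V

Fe³⁺/Fe²⁺ is the cathode (higher E°), Mn²⁺/Mn the anode: E°cell = +0.75 − (-1.18) = +1.93 V, n = 2.
Overall: 2 Fe³⁺(aq) + Mn(s) → 2 Fe²⁺(aq) + Mn²⁺(aq)
Q = [Fe²⁺]^2·[Mn²⁺] / ([Fe³⁺]^2); log Q = -6.816.
E = E° − (0.0592/n) log Q = +1.93 − (0.0592/2)(-6.816) = +2.132 V.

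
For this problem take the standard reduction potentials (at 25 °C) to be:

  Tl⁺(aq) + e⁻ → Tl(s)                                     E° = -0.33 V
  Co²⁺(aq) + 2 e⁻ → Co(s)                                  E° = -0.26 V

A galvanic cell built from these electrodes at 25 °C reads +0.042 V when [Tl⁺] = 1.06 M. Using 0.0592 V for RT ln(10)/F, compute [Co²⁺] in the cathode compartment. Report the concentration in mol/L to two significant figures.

Co²⁺/Co is the cathode, Tl⁺/Tl the anode: E°cell = +0.07 V, n = 2.
Overall reaction: Co²⁺(aq) + 2 Tl(s) → Co(s) + 2 Tl⁺(aq); Q = [Tl⁺]^2/[Co²⁺]^1.
From E = E° − (0.0592/n) log Q: log Q = (E° − E)·n/0.0592 = (+0.07 − (+0.042))·2/0.0592 = 0.9459.
So 1·log[Co²⁺] = 2·log(1.06) − log Q = 0.0506 − (0.9459) = -0.8953; [Co²⁺] = 10^(-0.8953) ≈ 0.13 M.

0.13 M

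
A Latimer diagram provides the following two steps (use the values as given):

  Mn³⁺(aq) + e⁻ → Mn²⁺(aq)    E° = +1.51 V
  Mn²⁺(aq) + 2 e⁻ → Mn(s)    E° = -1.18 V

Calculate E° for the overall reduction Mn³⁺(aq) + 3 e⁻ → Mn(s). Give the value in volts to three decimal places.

Adding the free-energy changes (−nFE°) of the two steps gives −n₃FE°₃ = −n₁FE°₁ − n₂FE°₂.
E°₃ = (1×+1.51 + 2×-1.18) / 3 = (-0.850) / 3 = -0.283 V.
E° values themselves are not directly additive — weighting by electron count is essential.

-0.283 V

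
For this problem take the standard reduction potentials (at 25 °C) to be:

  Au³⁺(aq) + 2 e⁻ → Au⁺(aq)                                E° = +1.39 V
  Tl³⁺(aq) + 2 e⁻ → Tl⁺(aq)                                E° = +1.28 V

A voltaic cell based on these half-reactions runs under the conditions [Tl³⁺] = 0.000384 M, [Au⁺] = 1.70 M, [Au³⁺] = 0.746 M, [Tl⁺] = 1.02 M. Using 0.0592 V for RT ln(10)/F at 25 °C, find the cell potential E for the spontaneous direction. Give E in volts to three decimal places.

+0.201 V

Au³⁺/Au⁺ is the cathode (higher E°), Tl³⁺/Tl⁺ the anode: E°cell = +1.39 − (+1.28) = +0.11 V, n = 2.
Overall: Au³⁺(aq) + Tl⁺(aq) → Au⁺(aq) + Tl³⁺(aq)
Q = [Au⁺]·[Tl³⁺] / ([Au³⁺]·[Tl⁺]); log Q = -3.067.
E = E° − (0.0592/n) log Q = +0.11 − (0.0592/2)(-3.067) = +0.201 V.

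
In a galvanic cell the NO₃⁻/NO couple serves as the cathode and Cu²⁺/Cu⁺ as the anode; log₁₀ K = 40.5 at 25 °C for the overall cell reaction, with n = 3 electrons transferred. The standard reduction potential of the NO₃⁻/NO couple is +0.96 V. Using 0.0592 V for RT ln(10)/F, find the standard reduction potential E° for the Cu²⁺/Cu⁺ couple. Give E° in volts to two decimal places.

+0.16 V

E°cell = (0.0592/n)·log K = (0.0592/3)(40.5) = +0.799 V.
Since NO₃⁻/NO is the cathode and Cu²⁺/Cu⁺ the anode, E°cell = E°(NO₃⁻/NO) − E°(Cu²⁺/Cu⁺).
So E°(Cu²⁺/Cu⁺) = E°(NO₃⁻/NO) − E°cell = (+0.96) − (+0.799) = +0.16 V.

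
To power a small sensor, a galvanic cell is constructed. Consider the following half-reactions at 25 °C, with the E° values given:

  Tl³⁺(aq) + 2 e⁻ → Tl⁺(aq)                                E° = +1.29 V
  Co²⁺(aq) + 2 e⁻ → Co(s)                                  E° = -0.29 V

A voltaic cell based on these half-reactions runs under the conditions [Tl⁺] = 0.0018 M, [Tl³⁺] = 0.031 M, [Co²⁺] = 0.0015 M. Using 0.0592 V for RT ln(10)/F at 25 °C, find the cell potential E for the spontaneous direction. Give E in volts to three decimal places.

Tl³⁺/Tl⁺ is the cathode (higher E°), Co²⁺/Co the anode: E°cell = +1.29 − (-0.29) = +1.58 V, n = 2.
Overall: Tl³⁺(aq) + Co(s) → Tl⁺(aq) + Co²⁺(aq)
Q = [Tl⁺]·[Co²⁺] / ([Tl³⁺]); log Q = -4.060.
E = E° − (0.0592/n) log Q = +1.58 − (0.0592/2)(-4.060) = +1.700 V.

+1.700 V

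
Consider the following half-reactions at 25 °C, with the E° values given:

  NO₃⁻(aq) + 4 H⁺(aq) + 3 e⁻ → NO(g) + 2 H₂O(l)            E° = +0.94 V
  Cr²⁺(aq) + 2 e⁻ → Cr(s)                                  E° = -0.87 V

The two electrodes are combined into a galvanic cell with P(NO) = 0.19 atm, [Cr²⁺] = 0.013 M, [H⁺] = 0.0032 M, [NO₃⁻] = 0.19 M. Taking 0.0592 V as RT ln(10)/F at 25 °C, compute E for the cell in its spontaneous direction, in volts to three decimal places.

NO₃⁻/NO is the cathode (higher E°), Cr²⁺/Cr the anode: E°cell = +0.94 − (-0.87) = +1.81 V, n = 6.
Overall: 2 NO₃⁻(aq) + 8 H⁺(aq) + 3 Cr(s) → 2 NO(g) + 4 H₂O(l) + 3 Cr²⁺(aq)
Q = P(NO)^2·[Cr²⁺]^3 / ([NO₃⁻]^2·[H⁺]^8); log Q = 14.301.
E = E° − (0.0592/n) log Q = +1.81 − (0.0592/6)(14.301) = +1.669 V.

+1.669 V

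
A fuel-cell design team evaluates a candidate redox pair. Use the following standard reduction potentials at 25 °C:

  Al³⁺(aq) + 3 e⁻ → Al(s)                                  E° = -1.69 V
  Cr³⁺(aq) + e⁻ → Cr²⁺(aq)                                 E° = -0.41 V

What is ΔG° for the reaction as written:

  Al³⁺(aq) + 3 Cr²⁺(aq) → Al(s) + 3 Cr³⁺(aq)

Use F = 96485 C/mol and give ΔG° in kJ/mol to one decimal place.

+370.5 kJ/mol

As written, Al³⁺/Al is reduced (cathode) and Cr³⁺/Cr²⁺ is oxidised (anode), so E°cell = (-1.69) − (-0.41) = -1.28 V.
Balancing electrons gives n = 3.
ΔG° = −nFE° = −(3)(96485)(-1.28) = 370,502 J = +370.5 kJ/mol.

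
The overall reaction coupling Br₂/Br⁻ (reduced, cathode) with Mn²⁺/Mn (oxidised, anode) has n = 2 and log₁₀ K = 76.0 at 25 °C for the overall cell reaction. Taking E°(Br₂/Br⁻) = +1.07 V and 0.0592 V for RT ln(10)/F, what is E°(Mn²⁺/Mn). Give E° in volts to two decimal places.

E°cell = (0.0592/n)·log K = (0.0592/2)(76.0) = +2.250 V.
Since Br₂/Br⁻ is the cathode and Mn²⁺/Mn the anode, E°cell = E°(Br₂/Br⁻) − E°(Mn²⁺/Mn).
So E°(Mn²⁺/Mn) = E°(Br₂/Br⁻) − E°cell = (+1.07) − (+2.250) = -1.18 V.

-1.18 V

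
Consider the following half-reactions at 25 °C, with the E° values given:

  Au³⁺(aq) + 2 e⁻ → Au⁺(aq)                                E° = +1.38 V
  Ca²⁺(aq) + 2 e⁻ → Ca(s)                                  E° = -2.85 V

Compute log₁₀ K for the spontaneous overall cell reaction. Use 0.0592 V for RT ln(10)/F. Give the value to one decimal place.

Cathode: Au³⁺/Au⁺; anode: Ca²⁺/Ca. E°cell = +4.23 V, n = 2.
log K = nE°cell / 0.0592 = (2)(+4.23) / 0.0592 = 142.9.

142.9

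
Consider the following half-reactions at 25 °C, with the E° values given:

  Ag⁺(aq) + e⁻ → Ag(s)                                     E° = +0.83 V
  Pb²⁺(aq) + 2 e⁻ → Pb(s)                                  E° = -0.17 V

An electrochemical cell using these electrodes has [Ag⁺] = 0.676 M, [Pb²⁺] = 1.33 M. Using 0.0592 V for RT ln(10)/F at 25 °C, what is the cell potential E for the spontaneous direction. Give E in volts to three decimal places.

Ag⁺/Ag is the cathode (higher E°), Pb²⁺/Pb the anode: E°cell = +0.83 − (-0.17) = +1.00 V, n = 2.
Overall: 2 Ag⁺(aq) + Pb(s) → 2 Ag(s) + Pb²⁺(aq)
Q = [Pb²⁺] / ([Ag⁺]^2); log Q = 0.464.
E = E° − (0.0592/n) log Q = +1.00 − (0.0592/2)(0.464) = +0.986 V.

+0.986 V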